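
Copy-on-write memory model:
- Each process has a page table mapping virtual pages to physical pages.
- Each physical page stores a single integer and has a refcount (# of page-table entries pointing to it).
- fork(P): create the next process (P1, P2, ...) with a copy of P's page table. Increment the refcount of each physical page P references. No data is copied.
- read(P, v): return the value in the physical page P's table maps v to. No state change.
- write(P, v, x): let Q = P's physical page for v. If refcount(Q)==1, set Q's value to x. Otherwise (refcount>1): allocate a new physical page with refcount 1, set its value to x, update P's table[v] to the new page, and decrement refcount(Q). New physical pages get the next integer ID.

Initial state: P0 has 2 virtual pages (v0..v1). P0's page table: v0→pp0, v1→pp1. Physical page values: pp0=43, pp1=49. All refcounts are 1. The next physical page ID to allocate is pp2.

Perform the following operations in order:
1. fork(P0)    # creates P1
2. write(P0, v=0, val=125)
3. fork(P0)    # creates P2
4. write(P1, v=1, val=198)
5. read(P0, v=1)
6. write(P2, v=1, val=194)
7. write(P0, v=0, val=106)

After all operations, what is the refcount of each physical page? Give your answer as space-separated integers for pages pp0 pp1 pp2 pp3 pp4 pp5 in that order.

Op 1: fork(P0) -> P1. 2 ppages; refcounts: pp0:2 pp1:2
Op 2: write(P0, v0, 125). refcount(pp0)=2>1 -> COPY to pp2. 3 ppages; refcounts: pp0:1 pp1:2 pp2:1
Op 3: fork(P0) -> P2. 3 ppages; refcounts: pp0:1 pp1:3 pp2:2
Op 4: write(P1, v1, 198). refcount(pp1)=3>1 -> COPY to pp3. 4 ppages; refcounts: pp0:1 pp1:2 pp2:2 pp3:1
Op 5: read(P0, v1) -> 49. No state change.
Op 6: write(P2, v1, 194). refcount(pp1)=2>1 -> COPY to pp4. 5 ppages; refcounts: pp0:1 pp1:1 pp2:2 pp3:1 pp4:1
Op 7: write(P0, v0, 106). refcount(pp2)=2>1 -> COPY to pp5. 6 ppages; refcounts: pp0:1 pp1:1 pp2:1 pp3:1 pp4:1 pp5:1

Answer: 1 1 1 1 1 1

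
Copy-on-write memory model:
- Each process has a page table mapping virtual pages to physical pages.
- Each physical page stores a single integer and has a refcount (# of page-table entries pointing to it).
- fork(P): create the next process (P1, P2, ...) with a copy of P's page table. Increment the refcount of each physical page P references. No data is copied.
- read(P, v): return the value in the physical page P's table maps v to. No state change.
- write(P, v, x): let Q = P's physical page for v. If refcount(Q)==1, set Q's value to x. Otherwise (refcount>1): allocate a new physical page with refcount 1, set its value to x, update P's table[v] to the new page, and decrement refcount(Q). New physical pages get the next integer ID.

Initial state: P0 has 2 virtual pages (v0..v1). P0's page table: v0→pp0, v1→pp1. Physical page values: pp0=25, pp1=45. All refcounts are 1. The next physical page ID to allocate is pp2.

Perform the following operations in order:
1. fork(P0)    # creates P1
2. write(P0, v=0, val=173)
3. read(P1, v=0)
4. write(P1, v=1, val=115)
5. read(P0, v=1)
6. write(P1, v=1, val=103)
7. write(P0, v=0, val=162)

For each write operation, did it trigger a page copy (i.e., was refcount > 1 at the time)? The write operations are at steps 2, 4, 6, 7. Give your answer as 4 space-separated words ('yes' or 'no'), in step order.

Op 1: fork(P0) -> P1. 2 ppages; refcounts: pp0:2 pp1:2
Op 2: write(P0, v0, 173). refcount(pp0)=2>1 -> COPY to pp2. 3 ppages; refcounts: pp0:1 pp1:2 pp2:1
Op 3: read(P1, v0) -> 25. No state change.
Op 4: write(P1, v1, 115). refcount(pp1)=2>1 -> COPY to pp3. 4 ppages; refcounts: pp0:1 pp1:1 pp2:1 pp3:1
Op 5: read(P0, v1) -> 45. No state change.
Op 6: write(P1, v1, 103). refcount(pp3)=1 -> write in place. 4 ppages; refcounts: pp0:1 pp1:1 pp2:1 pp3:1
Op 7: write(P0, v0, 162). refcount(pp2)=1 -> write in place. 4 ppages; refcounts: pp0:1 pp1:1 pp2:1 pp3:1

yes yes no no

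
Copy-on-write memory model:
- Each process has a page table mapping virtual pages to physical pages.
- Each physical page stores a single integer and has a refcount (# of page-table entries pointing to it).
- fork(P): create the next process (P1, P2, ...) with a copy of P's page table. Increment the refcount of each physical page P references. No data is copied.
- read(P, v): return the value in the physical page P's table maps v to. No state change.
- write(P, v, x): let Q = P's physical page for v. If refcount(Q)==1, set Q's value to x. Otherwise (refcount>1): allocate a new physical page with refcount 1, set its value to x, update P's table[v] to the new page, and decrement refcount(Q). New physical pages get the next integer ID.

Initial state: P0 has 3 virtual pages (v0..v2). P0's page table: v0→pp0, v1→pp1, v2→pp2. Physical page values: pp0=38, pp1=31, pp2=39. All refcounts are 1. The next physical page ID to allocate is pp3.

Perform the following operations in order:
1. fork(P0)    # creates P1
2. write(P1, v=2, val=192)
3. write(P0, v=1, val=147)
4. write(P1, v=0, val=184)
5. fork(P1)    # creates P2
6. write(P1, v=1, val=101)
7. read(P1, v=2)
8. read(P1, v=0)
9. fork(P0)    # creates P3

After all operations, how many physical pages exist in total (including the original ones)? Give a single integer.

Op 1: fork(P0) -> P1. 3 ppages; refcounts: pp0:2 pp1:2 pp2:2
Op 2: write(P1, v2, 192). refcount(pp2)=2>1 -> COPY to pp3. 4 ppages; refcounts: pp0:2 pp1:2 pp2:1 pp3:1
Op 3: write(P0, v1, 147). refcount(pp1)=2>1 -> COPY to pp4. 5 ppages; refcounts: pp0:2 pp1:1 pp2:1 pp3:1 pp4:1
Op 4: write(P1, v0, 184). refcount(pp0)=2>1 -> COPY to pp5. 6 ppages; refcounts: pp0:1 pp1:1 pp2:1 pp3:1 pp4:1 pp5:1
Op 5: fork(P1) -> P2. 6 ppages; refcounts: pp0:1 pp1:2 pp2:1 pp3:2 pp4:1 pp5:2
Op 6: write(P1, v1, 101). refcount(pp1)=2>1 -> COPY to pp6. 7 ppages; refcounts: pp0:1 pp1:1 pp2:1 pp3:2 pp4:1 pp5:2 pp6:1
Op 7: read(P1, v2) -> 192. No state change.
Op 8: read(P1, v0) -> 184. No state change.
Op 9: fork(P0) -> P3. 7 ppages; refcounts: pp0:2 pp1:1 pp2:2 pp3:2 pp4:2 pp5:2 pp6:1

Answer: 7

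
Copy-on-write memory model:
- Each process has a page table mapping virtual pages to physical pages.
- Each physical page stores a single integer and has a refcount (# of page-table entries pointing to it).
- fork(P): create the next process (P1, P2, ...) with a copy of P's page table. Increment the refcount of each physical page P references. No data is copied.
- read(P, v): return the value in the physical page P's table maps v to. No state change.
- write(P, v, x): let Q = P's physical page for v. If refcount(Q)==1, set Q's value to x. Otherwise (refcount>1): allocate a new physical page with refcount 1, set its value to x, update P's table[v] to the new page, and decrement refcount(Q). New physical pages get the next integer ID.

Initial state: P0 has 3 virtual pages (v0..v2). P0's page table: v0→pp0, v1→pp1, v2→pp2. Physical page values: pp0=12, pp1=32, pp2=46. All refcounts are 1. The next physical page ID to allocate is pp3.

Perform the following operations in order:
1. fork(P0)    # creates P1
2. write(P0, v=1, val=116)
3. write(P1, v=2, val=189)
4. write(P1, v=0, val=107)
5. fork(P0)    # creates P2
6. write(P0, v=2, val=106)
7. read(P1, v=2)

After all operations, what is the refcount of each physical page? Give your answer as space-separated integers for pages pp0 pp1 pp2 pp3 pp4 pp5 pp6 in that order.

Answer: 2 1 1 2 1 1 1

Derivation:
Op 1: fork(P0) -> P1. 3 ppages; refcounts: pp0:2 pp1:2 pp2:2
Op 2: write(P0, v1, 116). refcount(pp1)=2>1 -> COPY to pp3. 4 ppages; refcounts: pp0:2 pp1:1 pp2:2 pp3:1
Op 3: write(P1, v2, 189). refcount(pp2)=2>1 -> COPY to pp4. 5 ppages; refcounts: pp0:2 pp1:1 pp2:1 pp3:1 pp4:1
Op 4: write(P1, v0, 107). refcount(pp0)=2>1 -> COPY to pp5. 6 ppages; refcounts: pp0:1 pp1:1 pp2:1 pp3:1 pp4:1 pp5:1
Op 5: fork(P0) -> P2. 6 ppages; refcounts: pp0:2 pp1:1 pp2:2 pp3:2 pp4:1 pp5:1
Op 6: write(P0, v2, 106). refcount(pp2)=2>1 -> COPY to pp6. 7 ppages; refcounts: pp0:2 pp1:1 pp2:1 pp3:2 pp4:1 pp5:1 pp6:1
Op 7: read(P1, v2) -> 189. No state change.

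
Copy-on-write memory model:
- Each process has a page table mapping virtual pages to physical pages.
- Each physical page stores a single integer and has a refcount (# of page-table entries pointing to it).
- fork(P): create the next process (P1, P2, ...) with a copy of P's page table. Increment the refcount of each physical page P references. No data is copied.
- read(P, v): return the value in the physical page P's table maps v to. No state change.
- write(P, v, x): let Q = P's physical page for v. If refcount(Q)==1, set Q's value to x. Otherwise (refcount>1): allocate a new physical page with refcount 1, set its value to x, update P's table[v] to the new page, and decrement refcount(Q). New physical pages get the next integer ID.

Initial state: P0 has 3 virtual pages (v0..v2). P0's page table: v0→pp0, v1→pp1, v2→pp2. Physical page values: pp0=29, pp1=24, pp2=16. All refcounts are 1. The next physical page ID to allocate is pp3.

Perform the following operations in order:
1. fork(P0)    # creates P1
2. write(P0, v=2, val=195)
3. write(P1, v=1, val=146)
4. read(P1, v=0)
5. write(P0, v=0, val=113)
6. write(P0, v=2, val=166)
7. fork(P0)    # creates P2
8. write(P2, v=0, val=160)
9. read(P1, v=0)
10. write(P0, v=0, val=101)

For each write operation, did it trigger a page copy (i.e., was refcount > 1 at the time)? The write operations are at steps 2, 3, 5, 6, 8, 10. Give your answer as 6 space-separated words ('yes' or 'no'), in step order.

Op 1: fork(P0) -> P1. 3 ppages; refcounts: pp0:2 pp1:2 pp2:2
Op 2: write(P0, v2, 195). refcount(pp2)=2>1 -> COPY to pp3. 4 ppages; refcounts: pp0:2 pp1:2 pp2:1 pp3:1
Op 3: write(P1, v1, 146). refcount(pp1)=2>1 -> COPY to pp4. 5 ppages; refcounts: pp0:2 pp1:1 pp2:1 pp3:1 pp4:1
Op 4: read(P1, v0) -> 29. No state change.
Op 5: write(P0, v0, 113). refcount(pp0)=2>1 -> COPY to pp5. 6 ppages; refcounts: pp0:1 pp1:1 pp2:1 pp3:1 pp4:1 pp5:1
Op 6: write(P0, v2, 166). refcount(pp3)=1 -> write in place. 6 ppages; refcounts: pp0:1 pp1:1 pp2:1 pp3:1 pp4:1 pp5:1
Op 7: fork(P0) -> P2. 6 ppages; refcounts: pp0:1 pp1:2 pp2:1 pp3:2 pp4:1 pp5:2
Op 8: write(P2, v0, 160). refcount(pp5)=2>1 -> COPY to pp6. 7 ppages; refcounts: pp0:1 pp1:2 pp2:1 pp3:2 pp4:1 pp5:1 pp6:1
Op 9: read(P1, v0) -> 29. No state change.
Op 10: write(P0, v0, 101). refcount(pp5)=1 -> write in place. 7 ppages; refcounts: pp0:1 pp1:2 pp2:1 pp3:2 pp4:1 pp5:1 pp6:1

yes yes yes no yes no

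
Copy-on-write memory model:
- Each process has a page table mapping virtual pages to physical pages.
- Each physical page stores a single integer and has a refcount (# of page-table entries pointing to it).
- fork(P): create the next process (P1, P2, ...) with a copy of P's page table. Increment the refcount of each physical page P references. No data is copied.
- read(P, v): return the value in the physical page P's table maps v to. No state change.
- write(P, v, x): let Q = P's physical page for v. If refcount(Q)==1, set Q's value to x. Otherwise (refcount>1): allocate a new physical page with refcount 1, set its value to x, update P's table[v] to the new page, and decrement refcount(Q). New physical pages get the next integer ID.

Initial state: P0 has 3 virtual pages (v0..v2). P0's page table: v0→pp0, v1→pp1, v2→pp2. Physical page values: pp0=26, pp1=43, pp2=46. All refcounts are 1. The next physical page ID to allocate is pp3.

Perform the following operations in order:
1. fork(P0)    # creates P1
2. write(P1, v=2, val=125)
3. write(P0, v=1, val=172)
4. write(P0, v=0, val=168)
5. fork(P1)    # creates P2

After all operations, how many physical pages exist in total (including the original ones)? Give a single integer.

Answer: 6

Derivation:
Op 1: fork(P0) -> P1. 3 ppages; refcounts: pp0:2 pp1:2 pp2:2
Op 2: write(P1, v2, 125). refcount(pp2)=2>1 -> COPY to pp3. 4 ppages; refcounts: pp0:2 pp1:2 pp2:1 pp3:1
Op 3: write(P0, v1, 172). refcount(pp1)=2>1 -> COPY to pp4. 5 ppages; refcounts: pp0:2 pp1:1 pp2:1 pp3:1 pp4:1
Op 4: write(P0, v0, 168). refcount(pp0)=2>1 -> COPY to pp5. 6 ppages; refcounts: pp0:1 pp1:1 pp2:1 pp3:1 pp4:1 pp5:1
Op 5: fork(P1) -> P2. 6 ppages; refcounts: pp0:2 pp1:2 pp2:1 pp3:2 pp4:1 pp5:1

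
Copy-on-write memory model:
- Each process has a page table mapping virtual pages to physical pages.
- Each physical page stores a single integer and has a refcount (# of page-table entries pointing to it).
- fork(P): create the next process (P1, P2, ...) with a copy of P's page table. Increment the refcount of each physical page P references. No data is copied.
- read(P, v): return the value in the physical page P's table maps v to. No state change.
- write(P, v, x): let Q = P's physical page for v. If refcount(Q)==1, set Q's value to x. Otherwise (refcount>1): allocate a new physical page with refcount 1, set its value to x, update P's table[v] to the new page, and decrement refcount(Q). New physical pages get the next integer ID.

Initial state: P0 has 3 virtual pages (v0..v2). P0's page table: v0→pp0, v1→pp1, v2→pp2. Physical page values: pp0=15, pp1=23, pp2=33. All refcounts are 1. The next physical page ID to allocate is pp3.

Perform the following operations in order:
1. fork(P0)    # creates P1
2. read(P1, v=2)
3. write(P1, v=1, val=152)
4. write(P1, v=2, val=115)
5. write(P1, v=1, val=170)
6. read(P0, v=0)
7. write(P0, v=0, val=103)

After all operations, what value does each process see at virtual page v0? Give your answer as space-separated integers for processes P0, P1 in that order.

Op 1: fork(P0) -> P1. 3 ppages; refcounts: pp0:2 pp1:2 pp2:2
Op 2: read(P1, v2) -> 33. No state change.
Op 3: write(P1, v1, 152). refcount(pp1)=2>1 -> COPY to pp3. 4 ppages; refcounts: pp0:2 pp1:1 pp2:2 pp3:1
Op 4: write(P1, v2, 115). refcount(pp2)=2>1 -> COPY to pp4. 5 ppages; refcounts: pp0:2 pp1:1 pp2:1 pp3:1 pp4:1
Op 5: write(P1, v1, 170). refcount(pp3)=1 -> write in place. 5 ppages; refcounts: pp0:2 pp1:1 pp2:1 pp3:1 pp4:1
Op 6: read(P0, v0) -> 15. No state change.
Op 7: write(P0, v0, 103). refcount(pp0)=2>1 -> COPY to pp5. 6 ppages; refcounts: pp0:1 pp1:1 pp2:1 pp3:1 pp4:1 pp5:1
P0: v0 -> pp5 = 103
P1: v0 -> pp0 = 15

Answer: 103 15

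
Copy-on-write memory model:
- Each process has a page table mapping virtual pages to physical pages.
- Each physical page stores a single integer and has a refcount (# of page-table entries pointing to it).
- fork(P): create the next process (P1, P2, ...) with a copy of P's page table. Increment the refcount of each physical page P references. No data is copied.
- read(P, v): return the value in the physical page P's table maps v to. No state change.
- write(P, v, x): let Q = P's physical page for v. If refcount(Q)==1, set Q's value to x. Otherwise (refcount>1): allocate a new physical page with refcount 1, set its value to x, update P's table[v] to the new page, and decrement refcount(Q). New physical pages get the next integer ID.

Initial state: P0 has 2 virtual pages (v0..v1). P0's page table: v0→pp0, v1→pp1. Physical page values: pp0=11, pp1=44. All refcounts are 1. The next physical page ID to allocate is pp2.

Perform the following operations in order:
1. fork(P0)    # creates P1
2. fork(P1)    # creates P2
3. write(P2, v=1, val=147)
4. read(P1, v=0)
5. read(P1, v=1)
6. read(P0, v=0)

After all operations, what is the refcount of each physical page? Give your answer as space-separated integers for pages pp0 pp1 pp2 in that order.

Op 1: fork(P0) -> P1. 2 ppages; refcounts: pp0:2 pp1:2
Op 2: fork(P1) -> P2. 2 ppages; refcounts: pp0:3 pp1:3
Op 3: write(P2, v1, 147). refcount(pp1)=3>1 -> COPY to pp2. 3 ppages; refcounts: pp0:3 pp1:2 pp2:1
Op 4: read(P1, v0) -> 11. No state change.
Op 5: read(P1, v1) -> 44. No state change.
Op 6: read(P0, v0) -> 11. No state change.

Answer: 3 2 1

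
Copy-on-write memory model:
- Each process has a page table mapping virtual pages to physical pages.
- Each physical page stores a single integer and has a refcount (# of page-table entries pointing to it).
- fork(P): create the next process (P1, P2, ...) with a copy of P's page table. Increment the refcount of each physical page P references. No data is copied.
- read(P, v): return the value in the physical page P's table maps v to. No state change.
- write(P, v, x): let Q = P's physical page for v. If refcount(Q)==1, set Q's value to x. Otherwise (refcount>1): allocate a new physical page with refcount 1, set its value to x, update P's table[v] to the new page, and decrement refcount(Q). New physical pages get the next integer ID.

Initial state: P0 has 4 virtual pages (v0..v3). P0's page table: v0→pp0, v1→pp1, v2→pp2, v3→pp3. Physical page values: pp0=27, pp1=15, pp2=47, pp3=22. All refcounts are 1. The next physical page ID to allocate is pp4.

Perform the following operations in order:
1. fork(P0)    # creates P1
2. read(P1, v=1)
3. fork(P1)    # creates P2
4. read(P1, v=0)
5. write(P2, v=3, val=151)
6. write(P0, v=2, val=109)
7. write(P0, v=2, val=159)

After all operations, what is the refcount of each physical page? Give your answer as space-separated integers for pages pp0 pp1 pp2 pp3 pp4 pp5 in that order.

Op 1: fork(P0) -> P1. 4 ppages; refcounts: pp0:2 pp1:2 pp2:2 pp3:2
Op 2: read(P1, v1) -> 15. No state change.
Op 3: fork(P1) -> P2. 4 ppages; refcounts: pp0:3 pp1:3 pp2:3 pp3:3
Op 4: read(P1, v0) -> 27. No state change.
Op 5: write(P2, v3, 151). refcount(pp3)=3>1 -> COPY to pp4. 5 ppages; refcounts: pp0:3 pp1:3 pp2:3 pp3:2 pp4:1
Op 6: write(P0, v2, 109). refcount(pp2)=3>1 -> COPY to pp5. 6 ppages; refcounts: pp0:3 pp1:3 pp2:2 pp3:2 pp4:1 pp5:1
Op 7: write(P0, v2, 159). refcount(pp5)=1 -> write in place. 6 ppages; refcounts: pp0:3 pp1:3 pp2:2 pp3:2 pp4:1 pp5:1

Answer: 3 3 2 2 1 1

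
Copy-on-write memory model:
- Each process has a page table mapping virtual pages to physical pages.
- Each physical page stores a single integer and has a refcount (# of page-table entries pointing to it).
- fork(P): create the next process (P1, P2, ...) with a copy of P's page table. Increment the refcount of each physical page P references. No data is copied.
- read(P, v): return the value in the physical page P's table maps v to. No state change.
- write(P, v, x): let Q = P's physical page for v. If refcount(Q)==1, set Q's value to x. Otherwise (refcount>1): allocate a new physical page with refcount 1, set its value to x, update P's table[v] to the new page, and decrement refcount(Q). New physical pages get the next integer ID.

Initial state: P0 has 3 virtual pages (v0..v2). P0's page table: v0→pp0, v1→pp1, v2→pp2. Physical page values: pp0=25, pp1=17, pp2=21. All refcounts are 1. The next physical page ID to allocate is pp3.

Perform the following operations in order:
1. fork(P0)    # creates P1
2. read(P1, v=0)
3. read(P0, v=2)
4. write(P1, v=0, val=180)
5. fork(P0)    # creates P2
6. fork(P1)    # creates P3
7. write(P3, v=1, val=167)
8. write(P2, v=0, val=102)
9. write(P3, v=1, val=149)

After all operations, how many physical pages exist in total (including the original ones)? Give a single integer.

Answer: 6

Derivation:
Op 1: fork(P0) -> P1. 3 ppages; refcounts: pp0:2 pp1:2 pp2:2
Op 2: read(P1, v0) -> 25. No state change.
Op 3: read(P0, v2) -> 21. No state change.
Op 4: write(P1, v0, 180). refcount(pp0)=2>1 -> COPY to pp3. 4 ppages; refcounts: pp0:1 pp1:2 pp2:2 pp3:1
Op 5: fork(P0) -> P2. 4 ppages; refcounts: pp0:2 pp1:3 pp2:3 pp3:1
Op 6: fork(P1) -> P3. 4 ppages; refcounts: pp0:2 pp1:4 pp2:4 pp3:2
Op 7: write(P3, v1, 167). refcount(pp1)=4>1 -> COPY to pp4. 5 ppages; refcounts: pp0:2 pp1:3 pp2:4 pp3:2 pp4:1
Op 8: write(P2, v0, 102). refcount(pp0)=2>1 -> COPY to pp5. 6 ppages; refcounts: pp0:1 pp1:3 pp2:4 pp3:2 pp4:1 pp5:1
Op 9: write(P3, v1, 149). refcount(pp4)=1 -> write in place. 6 ppages; refcounts: pp0:1 pp1:3 pp2:4 pp3:2 pp4:1 pp5:1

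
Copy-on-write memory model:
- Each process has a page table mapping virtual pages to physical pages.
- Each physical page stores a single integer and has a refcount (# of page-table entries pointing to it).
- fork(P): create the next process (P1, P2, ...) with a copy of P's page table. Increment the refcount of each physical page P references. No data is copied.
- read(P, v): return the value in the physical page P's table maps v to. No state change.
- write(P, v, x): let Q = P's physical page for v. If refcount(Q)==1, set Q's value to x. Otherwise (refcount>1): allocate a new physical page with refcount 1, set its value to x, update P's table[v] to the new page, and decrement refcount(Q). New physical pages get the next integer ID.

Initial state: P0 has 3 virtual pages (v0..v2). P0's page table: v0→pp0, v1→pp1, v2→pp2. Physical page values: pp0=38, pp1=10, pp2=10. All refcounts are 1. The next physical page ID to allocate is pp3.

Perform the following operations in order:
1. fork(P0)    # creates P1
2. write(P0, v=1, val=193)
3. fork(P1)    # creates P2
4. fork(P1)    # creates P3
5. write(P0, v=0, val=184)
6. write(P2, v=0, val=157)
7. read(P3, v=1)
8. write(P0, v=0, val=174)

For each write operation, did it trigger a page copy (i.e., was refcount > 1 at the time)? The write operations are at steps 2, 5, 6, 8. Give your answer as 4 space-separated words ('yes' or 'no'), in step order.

Op 1: fork(P0) -> P1. 3 ppages; refcounts: pp0:2 pp1:2 pp2:2
Op 2: write(P0, v1, 193). refcount(pp1)=2>1 -> COPY to pp3. 4 ppages; refcounts: pp0:2 pp1:1 pp2:2 pp3:1
Op 3: fork(P1) -> P2. 4 ppages; refcounts: pp0:3 pp1:2 pp2:3 pp3:1
Op 4: fork(P1) -> P3. 4 ppages; refcounts: pp0:4 pp1:3 pp2:4 pp3:1
Op 5: write(P0, v0, 184). refcount(pp0)=4>1 -> COPY to pp4. 5 ppages; refcounts: pp0:3 pp1:3 pp2:4 pp3:1 pp4:1
Op 6: write(P2, v0, 157). refcount(pp0)=3>1 -> COPY to pp5. 6 ppages; refcounts: pp0:2 pp1:3 pp2:4 pp3:1 pp4:1 pp5:1
Op 7: read(P3, v1) -> 10. No state change.
Op 8: write(P0, v0, 174). refcount(pp4)=1 -> write in place. 6 ppages; refcounts: pp0:2 pp1:3 pp2:4 pp3:1 pp4:1 pp5:1

yes yes yes no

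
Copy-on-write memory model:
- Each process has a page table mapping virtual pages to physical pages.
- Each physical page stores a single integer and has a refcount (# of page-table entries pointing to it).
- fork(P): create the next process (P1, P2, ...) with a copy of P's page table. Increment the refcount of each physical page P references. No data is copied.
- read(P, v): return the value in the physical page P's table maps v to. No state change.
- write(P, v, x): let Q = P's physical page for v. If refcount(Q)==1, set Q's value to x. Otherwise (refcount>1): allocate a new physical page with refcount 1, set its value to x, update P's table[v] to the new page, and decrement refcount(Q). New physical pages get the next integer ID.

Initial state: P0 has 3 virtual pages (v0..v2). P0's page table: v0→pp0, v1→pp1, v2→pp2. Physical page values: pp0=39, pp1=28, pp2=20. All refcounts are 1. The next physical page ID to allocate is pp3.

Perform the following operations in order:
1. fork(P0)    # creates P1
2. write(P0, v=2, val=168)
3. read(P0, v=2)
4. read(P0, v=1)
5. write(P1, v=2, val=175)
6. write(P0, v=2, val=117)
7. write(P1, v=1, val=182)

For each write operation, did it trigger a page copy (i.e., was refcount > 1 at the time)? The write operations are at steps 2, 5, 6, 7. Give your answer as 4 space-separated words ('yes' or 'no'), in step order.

Op 1: fork(P0) -> P1. 3 ppages; refcounts: pp0:2 pp1:2 pp2:2
Op 2: write(P0, v2, 168). refcount(pp2)=2>1 -> COPY to pp3. 4 ppages; refcounts: pp0:2 pp1:2 pp2:1 pp3:1
Op 3: read(P0, v2) -> 168. No state change.
Op 4: read(P0, v1) -> 28. No state change.
Op 5: write(P1, v2, 175). refcount(pp2)=1 -> write in place. 4 ppages; refcounts: pp0:2 pp1:2 pp2:1 pp3:1
Op 6: write(P0, v2, 117). refcount(pp3)=1 -> write in place. 4 ppages; refcounts: pp0:2 pp1:2 pp2:1 pp3:1
Op 7: write(P1, v1, 182). refcount(pp1)=2>1 -> COPY to pp4. 5 ppages; refcounts: pp0:2 pp1:1 pp2:1 pp3:1 pp4:1

yes no no yes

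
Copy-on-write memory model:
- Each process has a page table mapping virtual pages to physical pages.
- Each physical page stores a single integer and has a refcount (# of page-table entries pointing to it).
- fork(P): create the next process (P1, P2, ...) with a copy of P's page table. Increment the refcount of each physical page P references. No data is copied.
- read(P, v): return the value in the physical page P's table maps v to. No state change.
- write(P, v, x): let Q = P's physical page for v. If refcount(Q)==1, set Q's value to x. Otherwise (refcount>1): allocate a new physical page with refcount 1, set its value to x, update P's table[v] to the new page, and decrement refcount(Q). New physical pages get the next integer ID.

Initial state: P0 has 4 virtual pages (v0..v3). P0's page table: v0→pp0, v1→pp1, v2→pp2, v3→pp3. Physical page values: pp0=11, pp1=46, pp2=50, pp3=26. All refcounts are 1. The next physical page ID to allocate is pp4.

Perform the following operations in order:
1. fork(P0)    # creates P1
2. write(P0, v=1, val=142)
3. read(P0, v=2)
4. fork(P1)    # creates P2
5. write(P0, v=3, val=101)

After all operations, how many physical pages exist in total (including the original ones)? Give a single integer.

Answer: 6

Derivation:
Op 1: fork(P0) -> P1. 4 ppages; refcounts: pp0:2 pp1:2 pp2:2 pp3:2
Op 2: write(P0, v1, 142). refcount(pp1)=2>1 -> COPY to pp4. 5 ppages; refcounts: pp0:2 pp1:1 pp2:2 pp3:2 pp4:1
Op 3: read(P0, v2) -> 50. No state change.
Op 4: fork(P1) -> P2. 5 ppages; refcounts: pp0:3 pp1:2 pp2:3 pp3:3 pp4:1
Op 5: write(P0, v3, 101). refcount(pp3)=3>1 -> COPY to pp5. 6 ppages; refcounts: pp0:3 pp1:2 pp2:3 pp3:2 pp4:1 pp5:1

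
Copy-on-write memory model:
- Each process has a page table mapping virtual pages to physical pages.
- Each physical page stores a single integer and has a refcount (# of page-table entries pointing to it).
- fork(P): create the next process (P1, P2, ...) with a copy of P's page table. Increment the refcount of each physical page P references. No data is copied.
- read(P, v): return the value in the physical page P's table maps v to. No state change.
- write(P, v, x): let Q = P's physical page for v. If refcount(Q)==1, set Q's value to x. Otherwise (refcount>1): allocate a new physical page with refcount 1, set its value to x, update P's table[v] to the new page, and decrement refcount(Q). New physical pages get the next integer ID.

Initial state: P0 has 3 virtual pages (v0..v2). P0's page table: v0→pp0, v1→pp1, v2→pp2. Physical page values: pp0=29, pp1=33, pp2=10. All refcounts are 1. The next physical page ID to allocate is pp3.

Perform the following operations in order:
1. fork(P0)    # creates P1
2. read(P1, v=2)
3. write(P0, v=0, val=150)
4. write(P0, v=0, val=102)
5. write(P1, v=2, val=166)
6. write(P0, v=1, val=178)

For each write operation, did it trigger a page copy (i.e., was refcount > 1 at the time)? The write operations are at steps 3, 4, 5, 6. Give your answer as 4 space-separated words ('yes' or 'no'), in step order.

Op 1: fork(P0) -> P1. 3 ppages; refcounts: pp0:2 pp1:2 pp2:2
Op 2: read(P1, v2) -> 10. No state change.
Op 3: write(P0, v0, 150). refcount(pp0)=2>1 -> COPY to pp3. 4 ppages; refcounts: pp0:1 pp1:2 pp2:2 pp3:1
Op 4: write(P0, v0, 102). refcount(pp3)=1 -> write in place. 4 ppages; refcounts: pp0:1 pp1:2 pp2:2 pp3:1
Op 5: write(P1, v2, 166). refcount(pp2)=2>1 -> COPY to pp4. 5 ppages; refcounts: pp0:1 pp1:2 pp2:1 pp3:1 pp4:1
Op 6: write(P0, v1, 178). refcount(pp1)=2>1 -> COPY to pp5. 6 ppages; refcounts: pp0:1 pp1:1 pp2:1 pp3:1 pp4:1 pp5:1

yes no yes yes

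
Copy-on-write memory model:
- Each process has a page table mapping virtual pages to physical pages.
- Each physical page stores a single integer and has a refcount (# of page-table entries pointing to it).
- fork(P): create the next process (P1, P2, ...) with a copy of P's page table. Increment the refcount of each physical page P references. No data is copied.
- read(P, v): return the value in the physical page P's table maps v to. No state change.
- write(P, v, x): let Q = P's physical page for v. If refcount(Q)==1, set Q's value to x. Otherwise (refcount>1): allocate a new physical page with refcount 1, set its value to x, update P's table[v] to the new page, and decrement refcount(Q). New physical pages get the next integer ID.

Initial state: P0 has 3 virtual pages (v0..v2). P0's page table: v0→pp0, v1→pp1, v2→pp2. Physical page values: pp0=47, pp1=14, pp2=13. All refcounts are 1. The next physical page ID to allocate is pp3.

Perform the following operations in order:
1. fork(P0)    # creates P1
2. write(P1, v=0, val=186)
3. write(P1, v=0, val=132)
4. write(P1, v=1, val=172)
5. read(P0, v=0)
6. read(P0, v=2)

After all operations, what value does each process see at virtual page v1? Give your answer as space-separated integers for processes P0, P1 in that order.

Answer: 14 172

Derivation:
Op 1: fork(P0) -> P1. 3 ppages; refcounts: pp0:2 pp1:2 pp2:2
Op 2: write(P1, v0, 186). refcount(pp0)=2>1 -> COPY to pp3. 4 ppages; refcounts: pp0:1 pp1:2 pp2:2 pp3:1
Op 3: write(P1, v0, 132). refcount(pp3)=1 -> write in place. 4 ppages; refcounts: pp0:1 pp1:2 pp2:2 pp3:1
Op 4: write(P1, v1, 172). refcount(pp1)=2>1 -> COPY to pp4. 5 ppages; refcounts: pp0:1 pp1:1 pp2:2 pp3:1 pp4:1
Op 5: read(P0, v0) -> 47. No state change.
Op 6: read(P0, v2) -> 13. No state change.
P0: v1 -> pp1 = 14
P1: v1 -> pp4 = 172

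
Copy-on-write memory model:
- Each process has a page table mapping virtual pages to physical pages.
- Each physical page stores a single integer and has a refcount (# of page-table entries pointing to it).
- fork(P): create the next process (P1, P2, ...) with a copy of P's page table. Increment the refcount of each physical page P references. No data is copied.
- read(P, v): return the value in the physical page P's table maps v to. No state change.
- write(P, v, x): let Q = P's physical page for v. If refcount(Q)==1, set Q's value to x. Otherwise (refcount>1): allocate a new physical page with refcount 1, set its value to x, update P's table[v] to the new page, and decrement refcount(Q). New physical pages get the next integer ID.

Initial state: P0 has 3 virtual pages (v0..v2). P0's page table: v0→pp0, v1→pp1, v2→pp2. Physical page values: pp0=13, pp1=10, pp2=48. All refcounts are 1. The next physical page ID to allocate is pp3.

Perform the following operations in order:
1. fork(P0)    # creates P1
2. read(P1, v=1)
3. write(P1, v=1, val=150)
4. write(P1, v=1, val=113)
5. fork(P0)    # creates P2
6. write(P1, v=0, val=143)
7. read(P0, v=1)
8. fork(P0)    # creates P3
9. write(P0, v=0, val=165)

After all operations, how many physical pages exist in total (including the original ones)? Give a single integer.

Op 1: fork(P0) -> P1. 3 ppages; refcounts: pp0:2 pp1:2 pp2:2
Op 2: read(P1, v1) -> 10. No state change.
Op 3: write(P1, v1, 150). refcount(pp1)=2>1 -> COPY to pp3. 4 ppages; refcounts: pp0:2 pp1:1 pp2:2 pp3:1
Op 4: write(P1, v1, 113). refcount(pp3)=1 -> write in place. 4 ppages; refcounts: pp0:2 pp1:1 pp2:2 pp3:1
Op 5: fork(P0) -> P2. 4 ppages; refcounts: pp0:3 pp1:2 pp2:3 pp3:1
Op 6: write(P1, v0, 143). refcount(pp0)=3>1 -> COPY to pp4. 5 ppages; refcounts: pp0:2 pp1:2 pp2:3 pp3:1 pp4:1
Op 7: read(P0, v1) -> 10. No state change.
Op 8: fork(P0) -> P3. 5 ppages; refcounts: pp0:3 pp1:3 pp2:4 pp3:1 pp4:1
Op 9: write(P0, v0, 165). refcount(pp0)=3>1 -> COPY to pp5. 6 ppages; refcounts: pp0:2 pp1:3 pp2:4 pp3:1 pp4:1 pp5:1

Answer: 6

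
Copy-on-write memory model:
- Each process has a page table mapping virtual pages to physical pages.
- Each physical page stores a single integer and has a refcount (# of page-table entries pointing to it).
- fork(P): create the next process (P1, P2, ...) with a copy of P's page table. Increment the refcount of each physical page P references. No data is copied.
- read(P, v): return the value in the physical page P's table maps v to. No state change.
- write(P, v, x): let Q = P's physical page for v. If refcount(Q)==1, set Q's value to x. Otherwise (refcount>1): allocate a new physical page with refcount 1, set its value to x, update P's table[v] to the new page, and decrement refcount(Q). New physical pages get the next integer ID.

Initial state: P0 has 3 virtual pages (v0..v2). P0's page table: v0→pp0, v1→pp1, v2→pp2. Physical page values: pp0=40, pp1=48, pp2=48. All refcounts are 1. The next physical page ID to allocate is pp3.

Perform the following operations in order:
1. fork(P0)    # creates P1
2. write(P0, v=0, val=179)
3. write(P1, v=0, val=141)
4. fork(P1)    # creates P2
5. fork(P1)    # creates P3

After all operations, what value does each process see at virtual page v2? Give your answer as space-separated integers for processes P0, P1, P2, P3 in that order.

Answer: 48 48 48 48

Derivation:
Op 1: fork(P0) -> P1. 3 ppages; refcounts: pp0:2 pp1:2 pp2:2
Op 2: write(P0, v0, 179). refcount(pp0)=2>1 -> COPY to pp3. 4 ppages; refcounts: pp0:1 pp1:2 pp2:2 pp3:1
Op 3: write(P1, v0, 141). refcount(pp0)=1 -> write in place. 4 ppages; refcounts: pp0:1 pp1:2 pp2:2 pp3:1
Op 4: fork(P1) -> P2. 4 ppages; refcounts: pp0:2 pp1:3 pp2:3 pp3:1
Op 5: fork(P1) -> P3. 4 ppages; refcounts: pp0:3 pp1:4 pp2:4 pp3:1
P0: v2 -> pp2 = 48
P1: v2 -> pp2 = 48
P2: v2 -> pp2 = 48
P3: v2 -> pp2 = 48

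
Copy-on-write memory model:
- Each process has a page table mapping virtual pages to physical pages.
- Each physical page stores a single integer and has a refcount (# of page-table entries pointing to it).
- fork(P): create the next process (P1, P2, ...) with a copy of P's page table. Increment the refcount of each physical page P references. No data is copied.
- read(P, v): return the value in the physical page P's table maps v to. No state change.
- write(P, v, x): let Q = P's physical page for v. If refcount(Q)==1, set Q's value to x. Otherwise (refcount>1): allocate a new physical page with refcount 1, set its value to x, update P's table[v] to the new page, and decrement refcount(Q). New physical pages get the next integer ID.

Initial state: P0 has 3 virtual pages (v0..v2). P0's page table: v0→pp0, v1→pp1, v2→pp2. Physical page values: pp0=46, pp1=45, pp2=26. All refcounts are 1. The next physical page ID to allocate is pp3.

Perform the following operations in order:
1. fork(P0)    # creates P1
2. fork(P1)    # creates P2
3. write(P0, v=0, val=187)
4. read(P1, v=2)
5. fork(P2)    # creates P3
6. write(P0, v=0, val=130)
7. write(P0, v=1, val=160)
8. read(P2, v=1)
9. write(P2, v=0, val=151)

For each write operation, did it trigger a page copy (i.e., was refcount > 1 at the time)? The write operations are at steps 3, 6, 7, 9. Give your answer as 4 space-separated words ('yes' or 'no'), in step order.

Op 1: fork(P0) -> P1. 3 ppages; refcounts: pp0:2 pp1:2 pp2:2
Op 2: fork(P1) -> P2. 3 ppages; refcounts: pp0:3 pp1:3 pp2:3
Op 3: write(P0, v0, 187). refcount(pp0)=3>1 -> COPY to pp3. 4 ppages; refcounts: pp0:2 pp1:3 pp2:3 pp3:1
Op 4: read(P1, v2) -> 26. No state change.
Op 5: fork(P2) -> P3. 4 ppages; refcounts: pp0:3 pp1:4 pp2:4 pp3:1
Op 6: write(P0, v0, 130). refcount(pp3)=1 -> write in place. 4 ppages; refcounts: pp0:3 pp1:4 pp2:4 pp3:1
Op 7: write(P0, v1, 160). refcount(pp1)=4>1 -> COPY to pp4. 5 ppages; refcounts: pp0:3 pp1:3 pp2:4 pp3:1 pp4:1
Op 8: read(P2, v1) -> 45. No state change.
Op 9: write(P2, v0, 151). refcount(pp0)=3>1 -> COPY to pp5. 6 ppages; refcounts: pp0:2 pp1:3 pp2:4 pp3:1 pp4:1 pp5:1

yes no yes yes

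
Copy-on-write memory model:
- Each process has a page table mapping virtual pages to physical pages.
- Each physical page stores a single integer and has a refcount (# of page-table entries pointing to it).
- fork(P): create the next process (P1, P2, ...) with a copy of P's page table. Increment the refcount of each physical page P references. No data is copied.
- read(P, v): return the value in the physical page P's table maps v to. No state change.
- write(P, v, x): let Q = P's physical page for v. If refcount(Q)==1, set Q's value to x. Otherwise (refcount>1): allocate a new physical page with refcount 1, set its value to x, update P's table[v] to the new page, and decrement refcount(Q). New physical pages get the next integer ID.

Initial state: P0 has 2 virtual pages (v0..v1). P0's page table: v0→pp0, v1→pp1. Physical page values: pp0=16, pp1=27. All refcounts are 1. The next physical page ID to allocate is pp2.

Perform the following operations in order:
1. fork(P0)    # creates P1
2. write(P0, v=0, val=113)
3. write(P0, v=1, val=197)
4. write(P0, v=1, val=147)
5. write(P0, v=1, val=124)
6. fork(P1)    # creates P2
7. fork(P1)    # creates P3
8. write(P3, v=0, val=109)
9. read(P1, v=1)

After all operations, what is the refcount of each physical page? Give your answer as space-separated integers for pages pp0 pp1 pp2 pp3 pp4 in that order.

Op 1: fork(P0) -> P1. 2 ppages; refcounts: pp0:2 pp1:2
Op 2: write(P0, v0, 113). refcount(pp0)=2>1 -> COPY to pp2. 3 ppages; refcounts: pp0:1 pp1:2 pp2:1
Op 3: write(P0, v1, 197). refcount(pp1)=2>1 -> COPY to pp3. 4 ppages; refcounts: pp0:1 pp1:1 pp2:1 pp3:1
Op 4: write(P0, v1, 147). refcount(pp3)=1 -> write in place. 4 ppages; refcounts: pp0:1 pp1:1 pp2:1 pp3:1
Op 5: write(P0, v1, 124). refcount(pp3)=1 -> write in place. 4 ppages; refcounts: pp0:1 pp1:1 pp2:1 pp3:1
Op 6: fork(P1) -> P2. 4 ppages; refcounts: pp0:2 pp1:2 pp2:1 pp3:1
Op 7: fork(P1) -> P3. 4 ppages; refcounts: pp0:3 pp1:3 pp2:1 pp3:1
Op 8: write(P3, v0, 109). refcount(pp0)=3>1 -> COPY to pp4. 5 ppages; refcounts: pp0:2 pp1:3 pp2:1 pp3:1 pp4:1
Op 9: read(P1, v1) -> 27. No state change.

Answer: 2 3 1 1 1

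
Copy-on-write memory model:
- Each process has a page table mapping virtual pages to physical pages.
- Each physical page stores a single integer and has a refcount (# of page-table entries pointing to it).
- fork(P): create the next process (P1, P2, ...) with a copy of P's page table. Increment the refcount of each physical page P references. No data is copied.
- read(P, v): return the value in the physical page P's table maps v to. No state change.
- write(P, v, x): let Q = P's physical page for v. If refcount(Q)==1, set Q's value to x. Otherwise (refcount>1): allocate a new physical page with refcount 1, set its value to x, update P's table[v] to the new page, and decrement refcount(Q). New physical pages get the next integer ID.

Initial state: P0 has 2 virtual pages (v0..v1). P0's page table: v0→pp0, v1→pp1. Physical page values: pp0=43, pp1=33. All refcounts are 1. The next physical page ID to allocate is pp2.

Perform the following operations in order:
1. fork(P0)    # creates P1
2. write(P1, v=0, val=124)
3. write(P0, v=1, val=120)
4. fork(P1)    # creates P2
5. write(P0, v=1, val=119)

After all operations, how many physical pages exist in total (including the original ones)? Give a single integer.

Answer: 4

Derivation:
Op 1: fork(P0) -> P1. 2 ppages; refcounts: pp0:2 pp1:2
Op 2: write(P1, v0, 124). refcount(pp0)=2>1 -> COPY to pp2. 3 ppages; refcounts: pp0:1 pp1:2 pp2:1
Op 3: write(P0, v1, 120). refcount(pp1)=2>1 -> COPY to pp3. 4 ppages; refcounts: pp0:1 pp1:1 pp2:1 pp3:1
Op 4: fork(P1) -> P2. 4 ppages; refcounts: pp0:1 pp1:2 pp2:2 pp3:1
Op 5: write(P0, v1, 119). refcount(pp3)=1 -> write in place. 4 ppages; refcounts: pp0:1 pp1:2 pp2:2 pp3:1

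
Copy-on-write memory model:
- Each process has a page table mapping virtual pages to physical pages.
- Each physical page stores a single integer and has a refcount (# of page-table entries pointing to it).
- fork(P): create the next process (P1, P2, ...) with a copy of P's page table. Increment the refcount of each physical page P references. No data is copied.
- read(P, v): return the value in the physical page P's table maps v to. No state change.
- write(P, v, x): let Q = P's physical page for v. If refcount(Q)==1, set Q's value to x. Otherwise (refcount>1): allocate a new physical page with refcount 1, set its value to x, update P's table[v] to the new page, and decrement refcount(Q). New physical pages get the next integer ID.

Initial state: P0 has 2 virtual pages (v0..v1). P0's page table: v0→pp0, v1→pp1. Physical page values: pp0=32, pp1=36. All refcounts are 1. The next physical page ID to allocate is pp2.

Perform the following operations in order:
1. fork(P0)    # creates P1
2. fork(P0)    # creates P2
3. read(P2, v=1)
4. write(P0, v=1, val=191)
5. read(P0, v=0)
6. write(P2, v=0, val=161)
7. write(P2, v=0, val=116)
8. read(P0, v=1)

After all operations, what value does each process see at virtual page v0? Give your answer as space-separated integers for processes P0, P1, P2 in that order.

Answer: 32 32 116

Derivation:
Op 1: fork(P0) -> P1. 2 ppages; refcounts: pp0:2 pp1:2
Op 2: fork(P0) -> P2. 2 ppages; refcounts: pp0:3 pp1:3
Op 3: read(P2, v1) -> 36. No state change.
Op 4: write(P0, v1, 191). refcount(pp1)=3>1 -> COPY to pp2. 3 ppages; refcounts: pp0:3 pp1:2 pp2:1
Op 5: read(P0, v0) -> 32. No state change.
Op 6: write(P2, v0, 161). refcount(pp0)=3>1 -> COPY to pp3. 4 ppages; refcounts: pp0:2 pp1:2 pp2:1 pp3:1
Op 7: write(P2, v0, 116). refcount(pp3)=1 -> write in place. 4 ppages; refcounts: pp0:2 pp1:2 pp2:1 pp3:1
Op 8: read(P0, v1) -> 191. No state change.
P0: v0 -> pp0 = 32
P1: v0 -> pp0 = 32
P2: v0 -> pp3 = 116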